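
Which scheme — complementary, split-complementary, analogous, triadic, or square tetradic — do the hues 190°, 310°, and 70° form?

Sort the hues: 70°, 190°, 310°.
Successive gaps around the wheel: 120°, 120°, 120°.
Three hues equally spaced 120° apart form a triad.

triadic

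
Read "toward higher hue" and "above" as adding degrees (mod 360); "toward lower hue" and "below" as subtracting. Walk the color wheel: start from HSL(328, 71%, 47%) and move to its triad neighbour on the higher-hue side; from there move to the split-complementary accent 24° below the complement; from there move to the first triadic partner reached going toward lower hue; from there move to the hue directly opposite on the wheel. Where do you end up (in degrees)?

+120° (triadic ↑): 328 + 120 = 448 → 448 − 360 = 88°
+156° (split-comp 24° ↓): 88 + 156 = 244°
−120° (triadic ↓): 244 − 120 = 124°
+180° (complement): 124 + 180 = 304°

304°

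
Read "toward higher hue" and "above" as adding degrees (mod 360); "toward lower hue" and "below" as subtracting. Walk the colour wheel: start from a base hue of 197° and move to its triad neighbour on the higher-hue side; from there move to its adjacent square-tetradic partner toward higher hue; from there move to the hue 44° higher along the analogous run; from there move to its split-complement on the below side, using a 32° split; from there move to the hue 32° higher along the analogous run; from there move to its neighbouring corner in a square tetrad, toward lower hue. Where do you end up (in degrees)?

197 + 120 = 317°   (triadic ↑)
317 + 90 = 407 → 407 − 360 = 47°   (square ↑)
47 + 44 = 91°   (analog 44° ↑)
91 + 148 = 239°   (split-comp 32° ↓)
239 + 32 = 271°   (analog 32° ↑)
271 − 90 = 181°   (square ↓)

181°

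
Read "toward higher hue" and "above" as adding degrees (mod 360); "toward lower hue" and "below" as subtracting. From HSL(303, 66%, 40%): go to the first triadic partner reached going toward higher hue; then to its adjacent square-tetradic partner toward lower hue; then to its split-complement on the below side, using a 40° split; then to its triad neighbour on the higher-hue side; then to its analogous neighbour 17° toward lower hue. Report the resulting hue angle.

216°

+120° (triadic ↑): 303 + 120 = 423 → 423 − 360 = 63°
−90° (square ↓): 63 − 90 = -27 → -27 + 360 = 333°
+140° (split-comp 40° ↓): 333 + 140 = 473 → 473 − 360 = 113°
+120° (triadic ↑): 113 + 120 = 233°
−17° (analog 17° ↓): 233 − 17 = 216°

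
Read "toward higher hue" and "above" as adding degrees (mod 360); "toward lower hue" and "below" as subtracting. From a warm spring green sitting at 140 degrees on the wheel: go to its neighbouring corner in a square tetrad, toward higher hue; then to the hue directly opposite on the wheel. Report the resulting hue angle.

+90° (square ↑): 140 + 90 = 230°
+180° (complement): 230 + 180 = 410 → 410 − 360 = 50°

50°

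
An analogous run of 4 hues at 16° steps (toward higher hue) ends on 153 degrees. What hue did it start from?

3 steps of 16° (toward higher hue) give a net shift of +48°.
Start = end − shift: 153 − 48 = 105°

105°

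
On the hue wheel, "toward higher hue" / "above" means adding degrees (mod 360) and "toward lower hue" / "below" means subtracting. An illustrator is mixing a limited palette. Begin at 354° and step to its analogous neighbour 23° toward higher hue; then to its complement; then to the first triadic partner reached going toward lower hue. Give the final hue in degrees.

77°

analog 23° ↑ +23°: 354 + 23 = 377 → 377 − 360 = 17°
complement +180°: 17 + 180 = 197°
triadic ↓ −120°: 197 − 120 = 77°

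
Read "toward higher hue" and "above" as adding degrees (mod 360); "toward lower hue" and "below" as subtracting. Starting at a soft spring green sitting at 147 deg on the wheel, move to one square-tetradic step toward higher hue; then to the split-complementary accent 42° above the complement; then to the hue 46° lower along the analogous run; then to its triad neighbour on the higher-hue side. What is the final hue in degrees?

173°

147 + 90 = 237°   (square ↑)
237 + 222 = 459 → 459 − 360 = 99°   (split-comp 42° ↑)
99 − 46 = 53°   (analog 46° ↓)
53 + 120 = 173°   (triadic ↑)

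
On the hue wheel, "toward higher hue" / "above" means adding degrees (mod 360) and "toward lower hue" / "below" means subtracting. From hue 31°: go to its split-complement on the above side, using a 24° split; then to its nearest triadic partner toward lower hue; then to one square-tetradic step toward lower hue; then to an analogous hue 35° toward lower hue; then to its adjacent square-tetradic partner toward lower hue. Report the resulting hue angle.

260°

+204° (split-comp 24° ↑): 31 + 204 = 235°
−120° (triadic ↓): 235 − 120 = 115°
−90° (square ↓): 115 − 90 = 25°
−35° (analog 35° ↓): 25 − 35 = -10 → -10 + 360 = 350°
−90° (square ↓): 350 − 90 = 260°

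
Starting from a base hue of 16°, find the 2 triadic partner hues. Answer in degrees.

A triad places three hues 120° apart.
16 + 120 = 136°
16 + 240 = 256°

136° and 256°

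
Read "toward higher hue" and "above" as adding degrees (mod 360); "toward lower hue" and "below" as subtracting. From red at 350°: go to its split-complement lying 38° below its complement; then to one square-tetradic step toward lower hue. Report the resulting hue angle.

42°

+142° (split-comp 38° ↓): 350 + 142 = 492 → 492 − 360 = 132°
−90° (square ↓): 132 − 90 = 42°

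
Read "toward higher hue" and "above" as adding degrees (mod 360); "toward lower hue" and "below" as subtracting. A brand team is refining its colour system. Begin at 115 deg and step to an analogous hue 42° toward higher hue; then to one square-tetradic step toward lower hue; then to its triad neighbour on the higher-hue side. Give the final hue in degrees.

187°

+42° (analog 42° ↑): 115 + 42 = 157°
−90° (square ↓): 157 − 90 = 67°
+120° (triadic ↑): 67 + 120 = 187°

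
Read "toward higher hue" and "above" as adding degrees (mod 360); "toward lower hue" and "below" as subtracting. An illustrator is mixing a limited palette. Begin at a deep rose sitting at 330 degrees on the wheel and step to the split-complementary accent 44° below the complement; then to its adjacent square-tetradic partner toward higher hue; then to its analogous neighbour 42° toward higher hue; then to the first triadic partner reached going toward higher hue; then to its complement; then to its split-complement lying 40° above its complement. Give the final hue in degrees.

38°

+136° (split-comp 44° ↓): 330 + 136 = 466 → 466 − 360 = 106°
+90° (square ↑): 106 + 90 = 196°
+42° (analog 42° ↑): 196 + 42 = 238°
+120° (triadic ↑): 238 + 120 = 358°
+180° (complement): 358 + 180 = 538 → 538 − 360 = 178°
+220° (split-comp 40° ↑): 178 + 220 = 398 → 398 − 360 = 38°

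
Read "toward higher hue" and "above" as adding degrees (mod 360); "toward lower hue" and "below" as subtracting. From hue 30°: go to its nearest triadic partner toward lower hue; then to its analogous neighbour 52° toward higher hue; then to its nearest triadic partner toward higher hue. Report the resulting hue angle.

82°

−120° (triadic ↓): 30 − 120 = -90 → -90 + 360 = 270°
+52° (analog 52° ↑): 270 + 52 = 322°
+120° (triadic ↑): 322 + 120 = 442 → 442 − 360 = 82°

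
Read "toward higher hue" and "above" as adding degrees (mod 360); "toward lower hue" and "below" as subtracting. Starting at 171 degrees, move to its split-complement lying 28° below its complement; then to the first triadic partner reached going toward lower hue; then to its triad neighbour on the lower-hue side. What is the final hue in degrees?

split-comp 28° ↓ +152°: 171 + 152 = 323°
triadic ↓ −120°: 323 − 120 = 203°
triadic ↓ −120°: 203 − 120 = 83°

83°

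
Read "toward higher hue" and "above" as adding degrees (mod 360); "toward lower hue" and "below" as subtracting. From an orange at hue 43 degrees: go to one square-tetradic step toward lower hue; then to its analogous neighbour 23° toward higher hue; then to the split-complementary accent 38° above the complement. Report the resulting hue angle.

43 − 90 = -47 → -47 + 360 = 313°   (square ↓)
313 + 23 = 336°   (analog 23° ↑)
336 + 218 = 554 → 554 − 360 = 194°   (split-comp 38° ↑)

194°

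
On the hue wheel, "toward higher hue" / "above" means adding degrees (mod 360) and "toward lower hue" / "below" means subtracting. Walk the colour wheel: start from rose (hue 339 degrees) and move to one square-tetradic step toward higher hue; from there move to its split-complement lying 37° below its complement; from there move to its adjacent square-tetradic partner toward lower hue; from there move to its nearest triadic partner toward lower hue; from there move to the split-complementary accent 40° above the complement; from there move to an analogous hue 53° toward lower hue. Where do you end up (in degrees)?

169°

+90° (square ↑): 339 + 90 = 429 → 429 − 360 = 69°
+143° (split-comp 37° ↓): 69 + 143 = 212°
−90° (square ↓): 212 − 90 = 122°
−120° (triadic ↓): 122 − 120 = 2°
+220° (split-comp 40° ↑): 2 + 220 = 222°
−53° (analog 53° ↓): 222 − 53 = 169°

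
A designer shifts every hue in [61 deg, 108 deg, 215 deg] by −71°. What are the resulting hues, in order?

350°, 37°, 144°

61 − 71 = -10 → -10 + 360 = 350°
108 − 71 = 37°
215 − 71 = 144°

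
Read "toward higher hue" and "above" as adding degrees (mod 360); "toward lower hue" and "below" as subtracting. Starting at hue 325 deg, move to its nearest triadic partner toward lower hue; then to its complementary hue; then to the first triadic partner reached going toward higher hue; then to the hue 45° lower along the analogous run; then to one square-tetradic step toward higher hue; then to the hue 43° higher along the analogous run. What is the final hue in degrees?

233°

−120° (triadic ↓): 325 − 120 = 205°
+180° (complement): 205 + 180 = 385 → 385 − 360 = 25°
+120° (triadic ↑): 25 + 120 = 145°
−45° (analog 45° ↓): 145 − 45 = 100°
+90° (square ↑): 100 + 90 = 190°
+43° (analog 43° ↑): 190 + 43 = 233°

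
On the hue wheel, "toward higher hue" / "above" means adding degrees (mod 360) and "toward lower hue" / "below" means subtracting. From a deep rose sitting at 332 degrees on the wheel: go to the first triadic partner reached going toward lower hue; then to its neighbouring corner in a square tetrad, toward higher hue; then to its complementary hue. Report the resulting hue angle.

122°

−120° (triadic ↓): 332 − 120 = 212°
+90° (square ↑): 212 + 90 = 302°
+180° (complement): 302 + 180 = 482 → 482 − 360 = 122°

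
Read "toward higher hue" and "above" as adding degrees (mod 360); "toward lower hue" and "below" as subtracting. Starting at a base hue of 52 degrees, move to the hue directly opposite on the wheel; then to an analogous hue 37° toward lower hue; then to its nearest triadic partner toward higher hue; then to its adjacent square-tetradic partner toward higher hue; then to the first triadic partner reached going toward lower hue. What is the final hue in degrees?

+180° (complement): 52 + 180 = 232°
−37° (analog 37° ↓): 232 − 37 = 195°
+120° (triadic ↑): 195 + 120 = 315°
+90° (square ↑): 315 + 90 = 405 → 405 − 360 = 45°
−120° (triadic ↓): 45 − 120 = -75 → -75 + 360 = 285°

285°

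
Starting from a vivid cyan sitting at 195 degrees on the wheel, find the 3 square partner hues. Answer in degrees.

A square tetradic scheme places four hues every 90°.
195 + 90 = 285°
195 + 180 = 375 → 375 − 360 = 15°
195 + 270 = 465 → 465 − 360 = 105°

285°, 15°, 105°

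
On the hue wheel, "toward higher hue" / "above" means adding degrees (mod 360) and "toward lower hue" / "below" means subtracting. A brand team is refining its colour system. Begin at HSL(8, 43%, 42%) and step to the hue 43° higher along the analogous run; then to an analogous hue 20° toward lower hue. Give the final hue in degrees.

analog 43° ↑ +43°: 8 + 43 = 51°
analog 20° ↓ −20°: 51 − 20 = 31°

31°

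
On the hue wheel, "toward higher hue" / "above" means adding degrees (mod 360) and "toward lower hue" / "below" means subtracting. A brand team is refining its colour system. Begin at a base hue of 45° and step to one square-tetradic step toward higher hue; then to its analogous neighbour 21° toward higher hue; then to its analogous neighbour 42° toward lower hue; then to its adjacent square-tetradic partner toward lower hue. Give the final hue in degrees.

24°

+90° (square ↑): 45 + 90 = 135°
+21° (analog 21° ↑): 135 + 21 = 156°
−42° (analog 42° ↓): 156 − 42 = 114°
−90° (square ↓): 114 − 90 = 24°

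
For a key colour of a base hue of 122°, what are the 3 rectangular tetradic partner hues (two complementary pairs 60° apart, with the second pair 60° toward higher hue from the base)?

A rectangular tetradic uses two complementary pairs 60° apart: offsets 0°, 60°, 180°, 240°.
122 + 60 = 182°
122 + 180 = 302°
122 + 240 = 362 → 362 − 360 = 2°

182°, 302°, and 2°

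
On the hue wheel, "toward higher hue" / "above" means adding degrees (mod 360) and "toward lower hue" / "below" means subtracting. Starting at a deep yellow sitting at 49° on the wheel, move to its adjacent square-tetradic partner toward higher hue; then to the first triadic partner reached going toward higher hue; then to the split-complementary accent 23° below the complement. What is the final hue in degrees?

49 + 90 = 139°   (square ↑)
139 + 120 = 259°   (triadic ↑)
259 + 157 = 416 → 416 − 360 = 56°   (split-comp 23° ↓)

56°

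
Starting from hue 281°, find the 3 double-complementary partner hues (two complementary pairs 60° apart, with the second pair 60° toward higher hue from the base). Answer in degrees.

A rectangular tetradic uses two complementary pairs 60° apart: offsets 0°, 60°, 180°, 240°.
281 + 60 = 341°
281 + 180 = 461 → 461 − 360 = 101°
281 + 240 = 521 → 521 − 360 = 161°

341°, 101°, 161°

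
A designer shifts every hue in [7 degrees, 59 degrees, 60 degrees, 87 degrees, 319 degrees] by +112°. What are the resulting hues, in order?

119°, 171°, 172°, 199°, 71°

7 + 112 = 119°
59 + 112 = 171°
60 + 112 = 172°
87 + 112 = 199°
319 + 112 = 431 → 431 − 360 = 71°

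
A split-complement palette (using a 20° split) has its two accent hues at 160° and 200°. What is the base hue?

The accents sit 20° either side of the complement, so the complement is their short-arc midpoint on the wheel.
Short-arc midpoint of 160° and 200°: 180°.
Base is 180° from the complement: 180 − 180 = 0°

0°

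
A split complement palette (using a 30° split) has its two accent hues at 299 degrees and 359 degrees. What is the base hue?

The accents sit 30° either side of the complement, so the complement is their short-arc midpoint on the wheel.
Short-arc midpoint of 299° and 359°: 329°.
Base is 180° from the complement: 329 − 180 = 149°

149°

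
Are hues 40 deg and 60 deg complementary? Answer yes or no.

Angular distance: |40 − 60| = 20 = 20°.
Complementary requires 180°.

no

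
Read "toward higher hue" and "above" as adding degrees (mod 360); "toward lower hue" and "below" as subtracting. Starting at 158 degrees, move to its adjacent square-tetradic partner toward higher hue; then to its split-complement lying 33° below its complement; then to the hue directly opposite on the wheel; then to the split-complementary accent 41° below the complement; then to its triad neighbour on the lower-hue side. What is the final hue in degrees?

+90° (square ↑): 158 + 90 = 248°
+147° (split-comp 33° ↓): 248 + 147 = 395 → 395 − 360 = 35°
+180° (complement): 35 + 180 = 215°
+139° (split-comp 41° ↓): 215 + 139 = 354°
−120° (triadic ↓): 354 − 120 = 234°

234°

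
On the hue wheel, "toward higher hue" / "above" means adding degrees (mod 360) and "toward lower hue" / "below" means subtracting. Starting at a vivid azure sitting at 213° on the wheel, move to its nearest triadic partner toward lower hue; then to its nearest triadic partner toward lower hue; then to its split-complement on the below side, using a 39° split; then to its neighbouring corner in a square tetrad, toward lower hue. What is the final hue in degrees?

−120° (triadic ↓): 213 − 120 = 93°
−120° (triadic ↓): 93 − 120 = -27 → -27 + 360 = 333°
+141° (split-comp 39° ↓): 333 + 141 = 474 → 474 − 360 = 114°
−90° (square ↓): 114 − 90 = 24°

24°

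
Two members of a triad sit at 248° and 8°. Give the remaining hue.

128°

A triad spaces three hues 120° apart.
The full set is {8°, 128°, 248°}.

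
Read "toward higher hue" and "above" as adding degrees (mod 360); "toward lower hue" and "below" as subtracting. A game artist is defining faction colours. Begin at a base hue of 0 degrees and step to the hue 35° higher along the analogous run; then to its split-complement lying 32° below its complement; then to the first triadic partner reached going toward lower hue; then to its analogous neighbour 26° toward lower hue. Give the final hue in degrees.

analog 35° ↑ +35°: 0 + 35 = 35°
split-comp 32° ↓ +148°: 35 + 148 = 183°
triadic ↓ −120°: 183 − 120 = 63°
analog 26° ↓ −26°: 63 − 26 = 37°

37°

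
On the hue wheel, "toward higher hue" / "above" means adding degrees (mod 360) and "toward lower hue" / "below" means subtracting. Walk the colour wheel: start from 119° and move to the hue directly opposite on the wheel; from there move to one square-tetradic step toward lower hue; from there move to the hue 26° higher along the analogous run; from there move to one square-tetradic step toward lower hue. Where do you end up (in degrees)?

145°

complement +180°: 119 + 180 = 299°
square ↓ −90°: 299 − 90 = 209°
analog 26° ↑ +26°: 209 + 26 = 235°
square ↓ −90°: 235 − 90 = 145°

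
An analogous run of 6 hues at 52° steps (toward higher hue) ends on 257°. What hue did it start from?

5 steps of 52° (toward higher hue) give a net shift of +260°.
Start = end − shift: 257 − 260 = -3 → -3 + 360 = 357°

357°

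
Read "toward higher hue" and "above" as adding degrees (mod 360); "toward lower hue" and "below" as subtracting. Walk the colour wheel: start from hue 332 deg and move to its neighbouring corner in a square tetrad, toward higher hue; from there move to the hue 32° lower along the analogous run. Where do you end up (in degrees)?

30°

square ↑ +90°: 332 + 90 = 422 → 422 − 360 = 62°
analog 32° ↓ −32°: 62 − 32 = 30°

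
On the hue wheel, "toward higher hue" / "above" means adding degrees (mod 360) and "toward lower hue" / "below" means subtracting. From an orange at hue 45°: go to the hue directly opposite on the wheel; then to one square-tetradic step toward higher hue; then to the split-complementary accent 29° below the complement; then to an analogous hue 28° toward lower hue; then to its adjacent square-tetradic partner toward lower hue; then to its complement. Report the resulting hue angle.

+180° (complement): 45 + 180 = 225°
+90° (square ↑): 225 + 90 = 315°
+151° (split-comp 29° ↓): 315 + 151 = 466 → 466 − 360 = 106°
−28° (analog 28° ↓): 106 − 28 = 78°
−90° (square ↓): 78 − 90 = -12 → -12 + 360 = 348°
+180° (complement): 348 + 180 = 528 → 528 − 360 = 168°

168°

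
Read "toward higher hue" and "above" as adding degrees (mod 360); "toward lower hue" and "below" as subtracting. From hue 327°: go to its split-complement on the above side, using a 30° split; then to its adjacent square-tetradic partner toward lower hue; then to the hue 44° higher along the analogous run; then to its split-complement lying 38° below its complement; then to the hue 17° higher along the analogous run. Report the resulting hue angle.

290°

split-comp 30° ↑ +210°: 327 + 210 = 537 → 537 − 360 = 177°
square ↓ −90°: 177 − 90 = 87°
analog 44° ↑ +44°: 87 + 44 = 131°
split-comp 38° ↓ +142°: 131 + 142 = 273°
analog 17° ↑ +17°: 273 + 17 = 290°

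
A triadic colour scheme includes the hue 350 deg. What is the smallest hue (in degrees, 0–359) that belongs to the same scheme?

110°

A triad places three hues 120° apart.
The full set through 350° is {110°, 230°, 350°}.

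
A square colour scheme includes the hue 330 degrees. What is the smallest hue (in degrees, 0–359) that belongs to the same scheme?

60°

A square tetradic scheme places four hues every 90°.
The full set through 330° is {60°, 150°, 240°, 330°}.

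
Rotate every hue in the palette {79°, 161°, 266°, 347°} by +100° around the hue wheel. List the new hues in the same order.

79 + 100 = 179°
161 + 100 = 261°
266 + 100 = 366 → 366 − 360 = 6°
347 + 100 = 447 → 447 − 360 = 87°

179°, 261°, 6°, 87°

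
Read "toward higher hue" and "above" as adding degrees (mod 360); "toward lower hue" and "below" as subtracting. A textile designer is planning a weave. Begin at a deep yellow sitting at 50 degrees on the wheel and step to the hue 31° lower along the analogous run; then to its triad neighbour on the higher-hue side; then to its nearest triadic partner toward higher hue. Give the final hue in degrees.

analog 31° ↓ −31°: 50 − 31 = 19°
triadic ↑ +120°: 19 + 120 = 139°
triadic ↑ +120°: 139 + 120 = 259°

259°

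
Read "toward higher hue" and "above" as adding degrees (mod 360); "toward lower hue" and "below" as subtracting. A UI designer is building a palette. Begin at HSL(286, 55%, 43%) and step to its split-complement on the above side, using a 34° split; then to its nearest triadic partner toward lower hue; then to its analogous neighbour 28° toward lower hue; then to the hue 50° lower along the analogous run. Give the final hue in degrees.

302°

split-comp 34° ↑ +214°: 286 + 214 = 500 → 500 − 360 = 140°
triadic ↓ −120°: 140 − 120 = 20°
analog 28° ↓ −28°: 20 − 28 = -8 → -8 + 360 = 352°
analog 50° ↓ −50°: 352 − 50 = 302°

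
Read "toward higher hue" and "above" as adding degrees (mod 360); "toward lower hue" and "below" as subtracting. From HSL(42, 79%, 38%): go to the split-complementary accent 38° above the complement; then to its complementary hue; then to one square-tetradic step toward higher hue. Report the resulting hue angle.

+218° (split-comp 38° ↑): 42 + 218 = 260°
+180° (complement): 260 + 180 = 440 → 440 − 360 = 80°
+90° (square ↑): 80 + 90 = 170°

170°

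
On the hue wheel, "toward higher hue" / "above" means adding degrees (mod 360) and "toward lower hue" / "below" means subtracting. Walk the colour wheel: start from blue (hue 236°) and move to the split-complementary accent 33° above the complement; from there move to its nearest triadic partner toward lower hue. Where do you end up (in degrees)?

329°

split-comp 33° ↑ +213°: 236 + 213 = 449 → 449 − 360 = 89°
triadic ↓ −120°: 89 − 120 = -31 → -31 + 360 = 329°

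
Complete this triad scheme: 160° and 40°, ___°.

280°

A triad places three hues 120° apart.
The full set through 40° is {40°, 160°, 280°}.
Given {40°, 160°}, the missing hue is 280°.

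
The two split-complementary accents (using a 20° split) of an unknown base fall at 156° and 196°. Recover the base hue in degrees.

356°

The accents sit 20° either side of the complement, so the complement is their short-arc midpoint on the wheel.
Short-arc midpoint of 156° and 196°: 176°.
Base is 180° from the complement: 176 − 180 = -4 → -4 + 360 = 356°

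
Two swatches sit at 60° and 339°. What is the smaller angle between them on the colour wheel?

81°

|60 − 339| = 279.
The shorter arc is 360 − 279 = 81°.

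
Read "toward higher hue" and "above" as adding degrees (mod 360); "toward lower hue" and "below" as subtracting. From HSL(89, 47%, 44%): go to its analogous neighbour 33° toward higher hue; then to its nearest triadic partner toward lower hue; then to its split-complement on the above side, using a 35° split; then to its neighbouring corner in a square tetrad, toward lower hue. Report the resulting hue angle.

analog 33° ↑ +33°: 89 + 33 = 122°
triadic ↓ −120°: 122 − 120 = 2°
split-comp 35° ↑ +215°: 2 + 215 = 217°
square ↓ −90°: 217 − 90 = 127°

127°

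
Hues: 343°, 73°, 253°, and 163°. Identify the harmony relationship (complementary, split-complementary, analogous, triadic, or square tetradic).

Sort the hues: 73°, 163°, 253°, 343°.
Successive gaps around the wheel: 90°, 90°, 90°, 90°.
Four hues every 90° form a square tetradic scheme.

square tetradic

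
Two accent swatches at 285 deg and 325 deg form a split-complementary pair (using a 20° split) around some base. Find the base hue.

The accents sit 20° either side of the complement, so the complement is their short-arc midpoint on the wheel.
Short-arc midpoint of 285° and 325°: 305°.
Base is 180° from the complement: 305 − 180 = 125°

125°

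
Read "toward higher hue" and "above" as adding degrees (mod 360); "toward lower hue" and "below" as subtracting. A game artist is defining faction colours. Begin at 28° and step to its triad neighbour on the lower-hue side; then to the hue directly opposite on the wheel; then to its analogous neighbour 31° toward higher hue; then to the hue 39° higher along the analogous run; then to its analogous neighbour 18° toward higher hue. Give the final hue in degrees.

28 − 120 = -92 → -92 + 360 = 268°   (triadic ↓)
268 + 180 = 448 → 448 − 360 = 88°   (complement)
88 + 31 = 119°   (analog 31° ↑)
119 + 39 = 158°   (analog 39° ↑)
158 + 18 = 176°   (analog 18° ↑)

176°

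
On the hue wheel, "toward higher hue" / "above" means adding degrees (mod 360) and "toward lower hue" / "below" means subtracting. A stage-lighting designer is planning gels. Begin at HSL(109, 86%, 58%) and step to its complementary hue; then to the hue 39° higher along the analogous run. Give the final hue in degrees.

109 + 180 = 289°   (complement)
289 + 39 = 328°   (analog 39° ↑)

328°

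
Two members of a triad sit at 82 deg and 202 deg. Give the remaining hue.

A triad spaces three hues 120° apart.
The full set is {82°, 202°, 322°}.

322°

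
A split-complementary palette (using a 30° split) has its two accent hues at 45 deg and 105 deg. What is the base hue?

255°

The accents sit 30° either side of the complement, so the complement is their short-arc midpoint on the wheel.
Short-arc midpoint of 45° and 105°: 75°.
Base is 180° from the complement: 75 − 180 = -105 → -105 + 360 = 255°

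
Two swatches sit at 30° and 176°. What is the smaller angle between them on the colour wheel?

146°

|30 − 176| = 146.
146 ≤ 180, so the shorter arc is 146°.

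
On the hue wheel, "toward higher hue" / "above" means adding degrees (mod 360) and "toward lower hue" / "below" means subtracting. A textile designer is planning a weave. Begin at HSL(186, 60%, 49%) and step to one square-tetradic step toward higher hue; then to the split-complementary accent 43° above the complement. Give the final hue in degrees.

+90° (square ↑): 186 + 90 = 276°
+223° (split-comp 43° ↑): 276 + 223 = 499 → 499 − 360 = 139°

139°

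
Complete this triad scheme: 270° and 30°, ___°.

A triad places three hues 120° apart.
The full set through 30° is {30°, 150°, 270°}.
Given {30°, 270°}, the missing hue is 150°.

150°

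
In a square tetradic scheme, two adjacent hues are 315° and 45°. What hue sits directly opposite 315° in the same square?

A square tetradic scheme places four hues 90° apart; opposite corners are 180° apart.
315 + 180 = 495 → 495 − 360 = 135°

135°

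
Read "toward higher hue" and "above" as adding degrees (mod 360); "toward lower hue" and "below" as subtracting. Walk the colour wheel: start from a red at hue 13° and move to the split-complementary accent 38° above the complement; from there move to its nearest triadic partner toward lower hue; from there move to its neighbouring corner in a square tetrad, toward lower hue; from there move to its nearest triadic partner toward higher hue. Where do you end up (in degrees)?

141°

13 + 218 = 231°   (split-comp 38° ↑)
231 − 120 = 111°   (triadic ↓)
111 − 90 = 21°   (square ↓)
21 + 120 = 141°   (triadic ↑)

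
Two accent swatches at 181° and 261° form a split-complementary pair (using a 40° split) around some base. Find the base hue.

The accents sit 40° either side of the complement, so the complement is their short-arc midpoint on the wheel.
Short-arc midpoint of 181° and 261°: 221°.
Base is 180° from the complement: 221 − 180 = 41°

41°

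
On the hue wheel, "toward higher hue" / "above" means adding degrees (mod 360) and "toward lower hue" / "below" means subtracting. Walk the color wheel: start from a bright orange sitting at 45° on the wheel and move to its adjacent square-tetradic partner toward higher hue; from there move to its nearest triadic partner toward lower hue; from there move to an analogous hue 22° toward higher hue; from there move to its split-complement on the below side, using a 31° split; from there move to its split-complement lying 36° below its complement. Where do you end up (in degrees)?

45 + 90 = 135°   (square ↑)
135 − 120 = 15°   (triadic ↓)
15 + 22 = 37°   (analog 22° ↑)
37 + 149 = 186°   (split-comp 31° ↓)
186 + 144 = 330°   (split-comp 36° ↓)

330°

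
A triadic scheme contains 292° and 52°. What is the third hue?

172°

A triad spaces three hues 120° apart.
The full set is {52°, 172°, 292°}.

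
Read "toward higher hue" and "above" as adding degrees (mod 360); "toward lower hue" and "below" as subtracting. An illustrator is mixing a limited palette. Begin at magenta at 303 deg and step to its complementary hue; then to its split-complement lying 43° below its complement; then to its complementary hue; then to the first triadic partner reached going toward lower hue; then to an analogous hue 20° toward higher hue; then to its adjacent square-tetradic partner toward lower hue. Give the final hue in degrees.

250°

+180° (complement): 303 + 180 = 483 → 483 − 360 = 123°
+137° (split-comp 43° ↓): 123 + 137 = 260°
+180° (complement): 260 + 180 = 440 → 440 − 360 = 80°
−120° (triadic ↓): 80 − 120 = -40 → -40 + 360 = 320°
+20° (analog 20° ↑): 320 + 20 = 340°
−90° (square ↓): 340 − 90 = 250°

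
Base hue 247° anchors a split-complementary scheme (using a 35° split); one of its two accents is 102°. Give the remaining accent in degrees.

Split-complementary hues sit 35° either side of the complement.
Complement of the base 247°: 247 + 180 = 427 → 427 − 360 = 67°
The given accent 102° is 35° one side of 67°; the other accent sits 35° the other side: 67 − 35 = 32°

32°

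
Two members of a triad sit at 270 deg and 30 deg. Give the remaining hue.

A triad spaces three hues 120° apart.
The full set is {30°, 150°, 270°}.

150°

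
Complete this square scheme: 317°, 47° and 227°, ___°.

137°

A square tetradic scheme places four hues every 90°.
The full set through 47° is {47°, 137°, 227°, 317°}.
Given {47°, 227°, 317°}, the missing hue is 137°.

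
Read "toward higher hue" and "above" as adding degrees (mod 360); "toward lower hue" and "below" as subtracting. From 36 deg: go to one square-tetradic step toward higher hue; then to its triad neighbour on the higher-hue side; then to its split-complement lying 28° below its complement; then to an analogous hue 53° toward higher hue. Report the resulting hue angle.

36 + 90 = 126°   (square ↑)
126 + 120 = 246°   (triadic ↑)
246 + 152 = 398 → 398 − 360 = 38°   (split-comp 28° ↓)
38 + 53 = 91°   (analog 53° ↑)

91°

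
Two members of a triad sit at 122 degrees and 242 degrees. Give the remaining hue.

A triad spaces three hues 120° apart.
The full set is {2°, 122°, 242°}.

2°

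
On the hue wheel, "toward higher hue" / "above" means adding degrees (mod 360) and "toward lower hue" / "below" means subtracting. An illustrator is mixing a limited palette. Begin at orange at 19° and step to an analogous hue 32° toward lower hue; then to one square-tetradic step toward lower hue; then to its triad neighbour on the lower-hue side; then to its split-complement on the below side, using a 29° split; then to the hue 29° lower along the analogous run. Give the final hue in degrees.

analog 32° ↓ −32°: 19 − 32 = -13 → -13 + 360 = 347°
square ↓ −90°: 347 − 90 = 257°
triadic ↓ −120°: 257 − 120 = 137°
split-comp 29° ↓ +151°: 137 + 151 = 288°
analog 29° ↓ −29°: 288 − 29 = 259°

259°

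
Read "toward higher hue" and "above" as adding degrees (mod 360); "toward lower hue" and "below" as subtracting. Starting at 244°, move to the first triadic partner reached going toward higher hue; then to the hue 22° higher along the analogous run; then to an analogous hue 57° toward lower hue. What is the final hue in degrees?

329°

244 + 120 = 364 → 364 − 360 = 4°   (triadic ↑)
4 + 22 = 26°   (analog 22° ↑)
26 − 57 = -31 → -31 + 360 = 329°   (analog 57° ↓)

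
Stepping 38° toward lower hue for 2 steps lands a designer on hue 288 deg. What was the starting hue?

2 steps of 38° (toward lower hue) give a net shift of −76°.
Start = end − shift: 288 + 76 = 364 → 364 − 360 = 4°

4°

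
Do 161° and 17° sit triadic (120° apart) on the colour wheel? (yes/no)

no

Angular distance: |161 − 17| = 144 = 144°.
Triadic (120° apart) requires 120°.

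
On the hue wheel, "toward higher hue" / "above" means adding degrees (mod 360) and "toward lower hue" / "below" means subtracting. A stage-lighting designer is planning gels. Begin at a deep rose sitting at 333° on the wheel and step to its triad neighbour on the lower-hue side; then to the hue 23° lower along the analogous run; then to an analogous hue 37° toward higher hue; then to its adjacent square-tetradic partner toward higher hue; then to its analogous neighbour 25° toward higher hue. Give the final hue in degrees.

−120° (triadic ↓): 333 − 120 = 213°
−23° (analog 23° ↓): 213 − 23 = 190°
+37° (analog 37° ↑): 190 + 37 = 227°
+90° (square ↑): 227 + 90 = 317°
+25° (analog 25° ↑): 317 + 25 = 342°

342°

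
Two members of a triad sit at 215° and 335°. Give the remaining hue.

95°

A triad spaces three hues 120° apart.
The full set is {95°, 215°, 335°}.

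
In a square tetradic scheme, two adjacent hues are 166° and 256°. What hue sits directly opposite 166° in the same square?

A square tetradic scheme places four hues 90° apart; opposite corners are 180° apart.
166 + 180 = 346°

346°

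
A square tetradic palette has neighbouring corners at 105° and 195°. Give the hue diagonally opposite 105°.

285°

A square tetradic scheme places four hues 90° apart; opposite corners are 180° apart.
105 + 180 = 285°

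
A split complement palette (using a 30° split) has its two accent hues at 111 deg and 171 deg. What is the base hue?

321°

The accents sit 30° either side of the complement, so the complement is their short-arc midpoint on the wheel.
Short-arc midpoint of 111° and 171°: 141°.
Base is 180° from the complement: 141 − 180 = -39 → -39 + 360 = 321°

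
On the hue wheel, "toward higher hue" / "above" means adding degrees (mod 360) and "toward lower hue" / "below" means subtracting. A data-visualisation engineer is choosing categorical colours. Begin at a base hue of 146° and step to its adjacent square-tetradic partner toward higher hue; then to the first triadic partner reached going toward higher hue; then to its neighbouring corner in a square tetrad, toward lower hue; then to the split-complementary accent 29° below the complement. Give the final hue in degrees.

146 + 90 = 236°   (square ↑)
236 + 120 = 356°   (triadic ↑)
356 − 90 = 266°   (square ↓)
266 + 151 = 417 → 417 − 360 = 57°   (split-comp 29° ↓)

57°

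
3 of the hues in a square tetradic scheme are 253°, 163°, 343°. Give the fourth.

A square tetradic scheme places four hues every 90°.
The full set through 163° is {73°, 163°, 253°, 343°}.
Given {163°, 253°, 343°}, the missing hue is 73°.

73°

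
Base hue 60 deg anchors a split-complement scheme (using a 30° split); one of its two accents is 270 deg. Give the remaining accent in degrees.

Split-complementary hues sit 30° either side of the complement.
Complement of the base 60°: 60 + 180 = 240°
The given accent 270° is 30° one side of 240°; the other accent sits 30° the other side: 240 − 30 = 210°

210°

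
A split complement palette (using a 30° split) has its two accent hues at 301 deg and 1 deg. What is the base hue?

151°

The accents sit 30° either side of the complement, so the complement is their short-arc midpoint on the wheel.
Short-arc midpoint of 301° and 1°: 331°.
Base is 180° from the complement: 331 − 180 = 151°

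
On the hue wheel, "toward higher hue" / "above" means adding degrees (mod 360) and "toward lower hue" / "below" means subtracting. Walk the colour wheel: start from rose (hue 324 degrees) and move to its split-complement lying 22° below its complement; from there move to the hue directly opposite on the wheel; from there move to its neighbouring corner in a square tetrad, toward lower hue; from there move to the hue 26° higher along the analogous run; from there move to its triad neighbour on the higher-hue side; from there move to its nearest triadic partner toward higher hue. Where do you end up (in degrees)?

+158° (split-comp 22° ↓): 324 + 158 = 482 → 482 − 360 = 122°
+180° (complement): 122 + 180 = 302°
−90° (square ↓): 302 − 90 = 212°
+26° (analog 26° ↑): 212 + 26 = 238°
+120° (triadic ↑): 238 + 120 = 358°
+120° (triadic ↑): 358 + 120 = 478 → 478 − 360 = 118°

118°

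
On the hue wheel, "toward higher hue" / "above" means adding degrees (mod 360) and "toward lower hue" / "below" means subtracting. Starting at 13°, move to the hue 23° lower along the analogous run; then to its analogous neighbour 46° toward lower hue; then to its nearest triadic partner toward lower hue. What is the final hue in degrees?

184°

13 − 23 = -10 → -10 + 360 = 350°   (analog 23° ↓)
350 − 46 = 304°   (analog 46° ↓)
304 − 120 = 184°   (triadic ↓)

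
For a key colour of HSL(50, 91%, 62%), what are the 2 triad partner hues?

170° and 290°

A triad places three hues 120° apart.
50 + 120 = 170°
50 + 240 = 290°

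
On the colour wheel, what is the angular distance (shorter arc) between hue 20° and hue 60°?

40°

|20 − 60| = 40.
40 ≤ 180, so the shorter arc is 40°.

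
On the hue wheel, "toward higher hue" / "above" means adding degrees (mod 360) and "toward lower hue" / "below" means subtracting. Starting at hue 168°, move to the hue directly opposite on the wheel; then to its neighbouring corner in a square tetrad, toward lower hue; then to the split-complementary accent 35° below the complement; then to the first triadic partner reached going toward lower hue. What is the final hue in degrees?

complement +180°: 168 + 180 = 348°
square ↓ −90°: 348 − 90 = 258°
split-comp 35° ↓ +145°: 258 + 145 = 403 → 403 − 360 = 43°
triadic ↓ −120°: 43 − 120 = -77 → -77 + 360 = 283°

283°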